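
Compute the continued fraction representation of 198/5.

[39; 1, 1, 2]

Run the Euclidean algorithm on 198 and 5; the successive quotients are the partial quotients a_0, a_1, ... (each step inverts the fractional part left over by the previous one):
  198 = 39*5 + 3, so a_0 = 39.
  5 = 1*3 + 2, so a_1 = 1.
  3 = 1*2 + 1, so a_2 = 1.
  2 = 2*1 + 0, so a_3 = 2.
The remainder reaches 0 after 4 divisions, so the expansion has 4 partial quotients, read off in order.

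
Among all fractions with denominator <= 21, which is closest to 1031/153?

128/19

Expand x = 1031/153 as a continued fraction with the Euclidean algorithm:
  1031 = 6*153 + 113, so a_0 = 6.
  153 = 1*113 + 40, so a_1 = 1.
  113 = 2*40 + 33, so a_2 = 2.
  40 = 1*33 + 7, so a_3 = 1.
  33 = 4*7 + 5, so a_4 = 4.
  7 = 1*5 + 2, so a_5 = 1.
  5 = 2*2 + 1, so a_6 = 2.
  2 = 2*1 + 0, so a_7 = 2.
so x = [6; 1, 2, 1, 4, 1, 2, 2].
Convergents (p_i = a_i*p_{i-1} + p_{i-2}, q_i = a_i*q_{i-1} + q_{i-2} with p_{-2}=0, p_{-1}=1, q_{-2}=1, q_{-1}=0), until the denominator exceeds 21:
  i=0: a_0=6, p_0 = 6*1 + 0 = 6, q_0 = 6*0 + 1 = 1.
  i=1: a_1=1, p_1 = 1*6 + 1 = 7, q_1 = 1*1 + 0 = 1.
  i=2: a_2=2, p_2 = 2*7 + 6 = 20, q_2 = 2*1 + 1 = 3.
  i=3: a_3=1, p_3 = 1*20 + 7 = 27, q_3 = 1*3 + 1 = 4.
  i=4: a_4=4, p_4 = 4*27 + 20 = 128, q_4 = 4*4 + 3 = 19.
  i=5: a_5=1, p_5 = 1*128 + 27 = 155, q_5 = 1*19 + 4 = 23.
q_5 = 23 > 21, so the last convergent with denominator <= 21 is p_4/q_4 = 128/19.
The closest fraction with denominator <= 21 is either p_4/q_4 or the intermediate fraction (k*p_4 + p_3)/(k*q_4 + q_3) with the largest k >= 1 whose denominator stays <= 21; these approach x as k grows, and every other convergent or intermediate fraction in range is farther away.
Largest k: floor((21 - q_3)/q_4) = floor((21 - 4)/19) = 0.
Since k = 0, no intermediate fraction beyond p_4/q_4 has denominator <= 21, so the convergent 128/19 is the closest (its error is |1031*19 - 128*153|/(153*19) = 5/2907).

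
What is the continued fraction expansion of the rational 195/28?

Run the Euclidean algorithm on 195 and 28; the successive quotients are the partial quotients a_0, a_1, ... (each step inverts the fractional part left over by the previous one):
  195 = 6*28 + 27, so a_0 = 6.
  28 = 1*27 + 1, so a_1 = 1.
  27 = 27*1 + 0, so a_2 = 27.
The remainder reaches 0 after 3 divisions, so the expansion has 3 partial quotients, read off in order.

[6; 1, 27]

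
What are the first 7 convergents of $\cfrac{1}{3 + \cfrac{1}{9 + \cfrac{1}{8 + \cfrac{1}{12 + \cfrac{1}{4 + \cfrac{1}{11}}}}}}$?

0/1, 1/3, 9/28, 73/227, 885/2752, 3613/11235, 40628/126337

Using the convergent recurrence p_i = a_i*p_{i-1} + p_{i-2}, q_i = a_i*q_{i-1} + q_{i-2} with p_{-2}=0, p_{-1}=1, q_{-2}=1, q_{-1}=0:
  i=0: a_0=0, p_0 = 0*1 + 0 = 0, q_0 = 0*0 + 1 = 1.
  i=1: a_1=3, p_1 = 3*0 + 1 = 1, q_1 = 3*1 + 0 = 3.
  i=2: a_2=9, p_2 = 9*1 + 0 = 9, q_2 = 9*3 + 1 = 28.
  i=3: a_3=8, p_3 = 8*9 + 1 = 73, q_3 = 8*28 + 3 = 227.
  i=4: a_4=12, p_4 = 12*73 + 9 = 885, q_4 = 12*227 + 28 = 2752.
  i=5: a_5=4, p_5 = 4*885 + 73 = 3613, q_5 = 4*2752 + 227 = 11235.
  i=6: a_6=11, p_6 = 11*3613 + 885 = 40628, q_6 = 11*11235 + 2752 = 126337.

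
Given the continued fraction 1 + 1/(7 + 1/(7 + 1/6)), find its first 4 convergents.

1/1, 8/7, 57/50, 350/307

Using the convergent recurrence p_i = a_i*p_{i-1} + p_{i-2}, q_i = a_i*q_{i-1} + q_{i-2} with p_{-2}=0, p_{-1}=1, q_{-2}=1, q_{-1}=0:
  i=0: a_0=1, p_0 = 1*1 + 0 = 1, q_0 = 1*0 + 1 = 1.
  i=1: a_1=7, p_1 = 7*1 + 1 = 8, q_1 = 7*1 + 0 = 7.
  i=2: a_2=7, p_2 = 7*8 + 1 = 57, q_2 = 7*7 + 1 = 50.
  i=3: a_3=6, p_3 = 6*57 + 8 = 350, q_3 = 6*50 + 7 = 307.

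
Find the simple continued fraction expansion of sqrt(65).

[8; (16)]

Write x_i = (sqrt(65) + m_i)/d_i with (m_0, d_0) = (0, 1). a_0 = floor(sqrt(65)) = 8, since 8^2 = 64 <= 65 < 81 = 9^2.
Iterate m_{i+1} = d_i*a_i - m_i, d_{i+1} = (65 - m_{i+1}^2)/d_i, a_{i+1} = floor((a_0 + m_{i+1})/d_{i+1}):
  m_1 = 1*8 - 0 = 8, d_1 = (65 - 8^2)/1 = 1/1 = 1, a_1 = floor((8 + 8)/1) = 16.
  m_2 = 1*16 - 8 = 8, d_2 = (65 - 8^2)/1 = 1/1 = 1: (m_2, d_2) = (m_1, d_1) = (8, 1), so from here the quotient a_1 repeats; the period length is 1.
Hence the expansion of sqrt(65) is a_0 = 8 followed by the repeating block 16 (period 1).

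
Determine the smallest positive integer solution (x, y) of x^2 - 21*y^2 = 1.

First expand sqrt(21) as a continued fraction. With x_i = (sqrt(21) + m_i)/d_i and (m_0, d_0) = (0, 1): a_0 = floor(sqrt(21)) = 4, since 4^2 = 16 <= 21 < 25 = 5^2.
Iterate m_{i+1} = d_i*a_i - m_i, d_{i+1} = (21 - m_{i+1}^2)/d_i, a_{i+1} = floor((a_0 + m_{i+1})/d_{i+1}):
  m_1 = 1*4 - 0 = 4, d_1 = (21 - 4^2)/1 = 5/1 = 5, a_1 = floor((4 + 4)/5) = 1.
  m_2 = 5*1 - 4 = 1, d_2 = (21 - 1^2)/5 = 20/5 = 4, a_2 = floor((4 + 1)/4) = 1.
  m_3 = 4*1 - 1 = 3, d_3 = (21 - 3^2)/4 = 12/4 = 3, a_3 = floor((4 + 3)/3) = 2.
  m_4 = 3*2 - 3 = 3, d_4 = (21 - 3^2)/3 = 12/3 = 4, a_4 = floor((4 + 3)/4) = 1.
  m_5 = 4*1 - 3 = 1, d_5 = (21 - 1^2)/4 = 20/4 = 5, a_5 = floor((4 + 1)/5) = 1.
  m_6 = 5*1 - 1 = 4, d_6 = (21 - 4^2)/5 = 5/5 = 1, a_6 = floor((4 + 4)/1) = 8.
  m_7 = 1*8 - 4 = 4, d_7 = (21 - 4^2)/1 = 5/1 = 5: (m_7, d_7) = (m_1, d_1) = (4, 5), so from here the quotients repeat a_1, ..., a_6; the period length is 6.
So sqrt(21) = [4; (1, 1, 2, 1, 1, 8)] with period length k = 6.
k is even, so the fundamental solution of x^2 - 21y^2 = 1 is (p_{k-1}, q_{k-1}) = (p_5, q_5); compute convergents through index 5.
Convergents (p_i = a_i*p_{i-1} + p_{i-2}, q_i = a_i*q_{i-1} + q_{i-2} with p_{-2}=0, p_{-1}=1, q_{-2}=1, q_{-1}=0):
  i=0: a_0=4, p_0 = 4*1 + 0 = 4, q_0 = 4*0 + 1 = 1.
  i=1: a_1=1, p_1 = 1*4 + 1 = 5, q_1 = 1*1 + 0 = 1.
  i=2: a_2=1, p_2 = 1*5 + 4 = 9, q_2 = 1*1 + 1 = 2.
  i=3: a_3=2, p_3 = 2*9 + 5 = 23, q_3 = 2*2 + 1 = 5.
  i=4: a_4=1, p_4 = 1*23 + 9 = 32, q_4 = 1*5 + 2 = 7.
  i=5: a_5=1, p_5 = 1*32 + 23 = 55, q_5 = 1*7 + 5 = 12.
Check: 55^2 - 21*12^2 = 3025 - 3024 = 1, so (x, y) = (55, 12) solves the equation, and by the theorem it is the least positive solution.

(x, y) = (55, 12)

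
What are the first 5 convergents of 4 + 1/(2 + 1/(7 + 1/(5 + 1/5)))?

Using the convergent recurrence p_i = a_i*p_{i-1} + p_{i-2}, q_i = a_i*q_{i-1} + q_{i-2} with p_{-2}=0, p_{-1}=1, q_{-2}=1, q_{-1}=0:
  i=0: a_0=4, p_0 = 4*1 + 0 = 4, q_0 = 4*0 + 1 = 1.
  i=1: a_1=2, p_1 = 2*4 + 1 = 9, q_1 = 2*1 + 0 = 2.
  i=2: a_2=7, p_2 = 7*9 + 4 = 67, q_2 = 7*2 + 1 = 15.
  i=3: a_3=5, p_3 = 5*67 + 9 = 344, q_3 = 5*15 + 2 = 77.
  i=4: a_4=5, p_4 = 5*344 + 67 = 1787, q_4 = 5*77 + 15 = 400.

4/1, 9/2, 67/15, 344/77, 1787/400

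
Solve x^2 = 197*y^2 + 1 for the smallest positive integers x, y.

First expand sqrt(197) as a continued fraction. With x_i = (sqrt(197) + m_i)/d_i and (m_0, d_0) = (0, 1): a_0 = floor(sqrt(197)) = 14, since 14^2 = 196 <= 197 < 225 = 15^2.
Iterate m_{i+1} = d_i*a_i - m_i, d_{i+1} = (197 - m_{i+1}^2)/d_i, a_{i+1} = floor((a_0 + m_{i+1})/d_{i+1}):
  m_1 = 1*14 - 0 = 14, d_1 = (197 - 14^2)/1 = 1/1 = 1, a_1 = floor((14 + 14)/1) = 28.
  m_2 = 1*28 - 14 = 14, d_2 = (197 - 14^2)/1 = 1/1 = 1: (m_2, d_2) = (m_1, d_1) = (14, 1), so from here the quotient a_1 repeats; the period length is 1.
So sqrt(197) = [14; (28)] with period length k = 1.
k is odd, so (p_{k-1}, q_{k-1}) only solves x^2 - 197y^2 = -1 and the fundamental solution of x^2 - 197y^2 = 1 is (p_{2k-1}, q_{2k-1}) = (p_1, q_1); compute convergents through index 1, running through the period twice.
Convergents (p_i = a_i*p_{i-1} + p_{i-2}, q_i = a_i*q_{i-1} + q_{i-2} with p_{-2}=0, p_{-1}=1, q_{-2}=1, q_{-1}=0):
  i=0: a_0=14, p_0 = 14*1 + 0 = 14, q_0 = 14*0 + 1 = 1.
  i=1: a_1=28, p_1 = 28*14 + 1 = 393, q_1 = 28*1 + 0 = 28.
Indeed p_0^2 - 197*q_0^2 = 196 - 197 = -1, not +1.
Check: 393^2 - 197*28^2 = 154449 - 154448 = 1, so (x, y) = (393, 28) solves the equation, and by the theorem it is the least positive solution.

(x, y) = (393, 28)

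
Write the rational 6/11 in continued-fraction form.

[0; 1, 1, 5]

Run the Euclidean algorithm on 6 and 11; the successive quotients are the partial quotients a_0, a_1, ... (each step inverts the fractional part left over by the previous one):
  6 = 0*11 + 6, so a_0 = 0.
  11 = 1*6 + 5, so a_1 = 1.
  6 = 1*5 + 1, so a_2 = 1.
  5 = 5*1 + 0, so a_3 = 5.
The remainder reaches 0 after 4 divisions, so the expansion has 4 partial quotients, read off in order.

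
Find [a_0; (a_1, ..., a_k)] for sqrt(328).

Write x_i = (sqrt(328) + m_i)/d_i with (m_0, d_0) = (0, 1). a_0 = floor(sqrt(328)) = 18, since 18^2 = 324 <= 328 < 361 = 19^2.
Iterate m_{i+1} = d_i*a_i - m_i, d_{i+1} = (328 - m_{i+1}^2)/d_i, a_{i+1} = floor((a_0 + m_{i+1})/d_{i+1}):
  m_1 = 1*18 - 0 = 18, d_1 = (328 - 18^2)/1 = 4/1 = 4, a_1 = floor((18 + 18)/4) = 9.
  m_2 = 4*9 - 18 = 18, d_2 = (328 - 18^2)/4 = 4/4 = 1, a_2 = floor((18 + 18)/1) = 36.
  m_3 = 1*36 - 18 = 18, d_3 = (328 - 18^2)/1 = 4/1 = 4: (m_3, d_3) = (m_1, d_1) = (18, 4), so from here the quotients repeat a_1, a_2; the period length is 2.
Hence the expansion of sqrt(328) is a_0 = 18 followed by the repeating block 9, 36 (period 2).

[18; (9, 36)]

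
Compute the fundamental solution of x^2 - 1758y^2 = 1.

First expand sqrt(1758) as a continued fraction. With x_i = (sqrt(1758) + m_i)/d_i and (m_0, d_0) = (0, 1): a_0 = floor(sqrt(1758)) = 41, since 41^2 = 1681 <= 1758 < 1764 = 42^2.
Iterate m_{i+1} = d_i*a_i - m_i, d_{i+1} = (1758 - m_{i+1}^2)/d_i, a_{i+1} = floor((a_0 + m_{i+1})/d_{i+1}):
  m_1 = 1*41 - 0 = 41, d_1 = (1758 - 41^2)/1 = 77/1 = 77, a_1 = floor((41 + 41)/77) = 1.
  m_2 = 77*1 - 41 = 36, d_2 = (1758 - 36^2)/77 = 462/77 = 6, a_2 = floor((41 + 36)/6) = 12.
  m_3 = 6*12 - 36 = 36, d_3 = (1758 - 36^2)/6 = 462/6 = 77, a_3 = floor((41 + 36)/77) = 1.
  m_4 = 77*1 - 36 = 41, d_4 = (1758 - 41^2)/77 = 77/77 = 1, a_4 = floor((41 + 41)/1) = 82.
  m_5 = 1*82 - 41 = 41, d_5 = (1758 - 41^2)/1 = 77/1 = 77: (m_5, d_5) = (m_1, d_1) = (41, 77), so from here the quotients repeat a_1, ..., a_4; the period length is 4.
So sqrt(1758) = [41; (1, 12, 1, 82)] with period length k = 4.
k is even, so the fundamental solution of x^2 - 1758y^2 = 1 is (p_{k-1}, q_{k-1}) = (p_3, q_3); compute convergents through index 3.
Convergents (p_i = a_i*p_{i-1} + p_{i-2}, q_i = a_i*q_{i-1} + q_{i-2} with p_{-2}=0, p_{-1}=1, q_{-2}=1, q_{-1}=0):
  i=0: a_0=41, p_0 = 41*1 + 0 = 41, q_0 = 41*0 + 1 = 1.
  i=1: a_1=1, p_1 = 1*41 + 1 = 42, q_1 = 1*1 + 0 = 1.
  i=2: a_2=12, p_2 = 12*42 + 41 = 545, q_2 = 12*1 + 1 = 13.
  i=3: a_3=1, p_3 = 1*545 + 42 = 587, q_3 = 1*13 + 1 = 14.
Check: 587^2 - 1758*14^2 = 344569 - 344568 = 1, so (x, y) = (587, 14) solves the equation, and by the theorem it is the least positive solution.

(x, y) = (587, 14)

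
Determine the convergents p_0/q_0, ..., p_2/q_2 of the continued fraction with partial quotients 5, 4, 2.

5/1, 21/4, 47/9

Using the convergent recurrence p_i = a_i*p_{i-1} + p_{i-2}, q_i = a_i*q_{i-1} + q_{i-2} with p_{-2}=0, p_{-1}=1, q_{-2}=1, q_{-1}=0:
  i=0: a_0=5, p_0 = 5*1 + 0 = 5, q_0 = 5*0 + 1 = 1.
  i=1: a_1=4, p_1 = 4*5 + 1 = 21, q_1 = 4*1 + 0 = 4.
  i=2: a_2=2, p_2 = 2*21 + 5 = 47, q_2 = 2*4 + 1 = 9.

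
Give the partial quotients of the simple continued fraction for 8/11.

[0; 1, 2, 1, 2]

Run the Euclidean algorithm on 8 and 11; the successive quotients are the partial quotients a_0, a_1, ... (each step inverts the fractional part left over by the previous one):
  8 = 0*11 + 8, so a_0 = 0.
  11 = 1*8 + 3, so a_1 = 1.
  8 = 2*3 + 2, so a_2 = 2.
  3 = 1*2 + 1, so a_3 = 1.
  2 = 2*1 + 0, so a_4 = 2.
The remainder reaches 0 after 5 divisions, so the expansion has 5 partial quotients, read off in order.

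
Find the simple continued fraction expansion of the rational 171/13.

Run the Euclidean algorithm on 171 and 13; the successive quotients are the partial quotients a_0, a_1, ... (each step inverts the fractional part left over by the previous one):
  171 = 13*13 + 2, so a_0 = 13.
  13 = 6*2 + 1, so a_1 = 6.
  2 = 2*1 + 0, so a_2 = 2.
The remainder reaches 0 after 3 divisions, so the expansion has 3 partial quotients, read off in order.

[13; 6, 2]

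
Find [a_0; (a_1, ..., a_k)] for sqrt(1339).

Write x_i = (sqrt(1339) + m_i)/d_i with (m_0, d_0) = (0, 1). a_0 = floor(sqrt(1339)) = 36, since 36^2 = 1296 <= 1339 < 1369 = 37^2.
Iterate m_{i+1} = d_i*a_i - m_i, d_{i+1} = (1339 - m_{i+1}^2)/d_i, a_{i+1} = floor((a_0 + m_{i+1})/d_{i+1}):
  m_1 = 1*36 - 0 = 36, d_1 = (1339 - 36^2)/1 = 43/1 = 43, a_1 = floor((36 + 36)/43) = 1.
  m_2 = 43*1 - 36 = 7, d_2 = (1339 - 7^2)/43 = 1290/43 = 30, a_2 = floor((36 + 7)/30) = 1.
  m_3 = 30*1 - 7 = 23, d_3 = (1339 - 23^2)/30 = 810/30 = 27, a_3 = floor((36 + 23)/27) = 2.
  m_4 = 27*2 - 23 = 31, d_4 = (1339 - 31^2)/27 = 378/27 = 14, a_4 = floor((36 + 31)/14) = 4.
  m_5 = 14*4 - 31 = 25, d_5 = (1339 - 25^2)/14 = 714/14 = 51, a_5 = floor((36 + 25)/51) = 1.
  m_6 = 51*1 - 25 = 26, d_6 = (1339 - 26^2)/51 = 663/51 = 13, a_6 = floor((36 + 26)/13) = 4.
  m_7 = 13*4 - 26 = 26, d_7 = (1339 - 26^2)/13 = 663/13 = 51, a_7 = floor((36 + 26)/51) = 1.
  m_8 = 51*1 - 26 = 25, d_8 = (1339 - 25^2)/51 = 714/51 = 14, a_8 = floor((36 + 25)/14) = 4.
  m_9 = 14*4 - 25 = 31, d_9 = (1339 - 31^2)/14 = 378/14 = 27, a_9 = floor((36 + 31)/27) = 2.
  m_10 = 27*2 - 31 = 23, d_10 = (1339 - 23^2)/27 = 810/27 = 30, a_10 = floor((36 + 23)/30) = 1.
  m_11 = 30*1 - 23 = 7, d_11 = (1339 - 7^2)/30 = 1290/30 = 43, a_11 = floor((36 + 7)/43) = 1.
  m_12 = 43*1 - 7 = 36, d_12 = (1339 - 36^2)/43 = 43/43 = 1, a_12 = floor((36 + 36)/1) = 72.
  m_13 = 1*72 - 36 = 36, d_13 = (1339 - 36^2)/1 = 43/1 = 43: (m_13, d_13) = (m_1, d_1) = (36, 43), so from here the quotients repeat a_1, ..., a_12; the period length is 12.
Hence the expansion of sqrt(1339) is a_0 = 36 followed by the repeating block 1, 1, 2, 4, 1, 4, 1, 4, 2, 1, 1, 72 (period 12).

[36; (1, 1, 2, 4, 1, 4, 1, 4, 2, 1, 1, 72)]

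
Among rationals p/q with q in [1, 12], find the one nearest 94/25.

Expand x = 94/25 as a continued fraction with the Euclidean algorithm:
  94 = 3*25 + 19, so a_0 = 3.
  25 = 1*19 + 6, so a_1 = 1.
  19 = 3*6 + 1, so a_2 = 3.
  6 = 6*1 + 0, so a_3 = 6.
so x = [3; 1, 3, 6].
Convergents (p_i = a_i*p_{i-1} + p_{i-2}, q_i = a_i*q_{i-1} + q_{i-2} with p_{-2}=0, p_{-1}=1, q_{-2}=1, q_{-1}=0), until the denominator exceeds 12:
  i=0: a_0=3, p_0 = 3*1 + 0 = 3, q_0 = 3*0 + 1 = 1.
  i=1: a_1=1, p_1 = 1*3 + 1 = 4, q_1 = 1*1 + 0 = 1.
  i=2: a_2=3, p_2 = 3*4 + 3 = 15, q_2 = 3*1 + 1 = 4.
  i=3: a_3=6, p_3 = 6*15 + 4 = 94, q_3 = 6*4 + 1 = 25.
q_3 = 25 > 12, so the last convergent with denominator <= 12 is p_2/q_2 = 15/4.
The closest fraction with denominator <= 12 is either p_2/q_2 or the intermediate fraction (k*p_2 + p_1)/(k*q_2 + q_1) with the largest k >= 1 whose denominator stays <= 12; these approach x as k grows, and every other convergent or intermediate fraction in range is farther away.
Largest k: floor((12 - q_1)/q_2) = floor((12 - 1)/4) = 2.
That gives (2*15 + 4)/(2*4 + 1) = 34/9.
Compare the errors: |x - 15/4| = |94*4 - 15*25|/(25*4) = 1/100, and |x - 34/9| = |94*9 - 34*25|/(25*9) = 4/225.
Cross-multiplying, 1*225 = 225 < 400 = 4*100, so 1/100 is smaller: the convergent 15/4 is closer to x than 34/9.

15/4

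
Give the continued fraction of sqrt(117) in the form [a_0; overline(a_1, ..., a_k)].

[10; overline(1, 4, 2, 4, 1, 20)]

Write x_i = (sqrt(117) + m_i)/d_i with (m_0, d_0) = (0, 1). a_0 = floor(sqrt(117)) = 10, since 10^2 = 100 <= 117 < 121 = 11^2.
Iterate m_{i+1} = d_i*a_i - m_i, d_{i+1} = (117 - m_{i+1}^2)/d_i, a_{i+1} = floor((a_0 + m_{i+1})/d_{i+1}):
  m_1 = 1*10 - 0 = 10, d_1 = (117 - 10^2)/1 = 17/1 = 17, a_1 = floor((10 + 10)/17) = 1.
  m_2 = 17*1 - 10 = 7, d_2 = (117 - 7^2)/17 = 68/17 = 4, a_2 = floor((10 + 7)/4) = 4.
  m_3 = 4*4 - 7 = 9, d_3 = (117 - 9^2)/4 = 36/4 = 9, a_3 = floor((10 + 9)/9) = 2.
  m_4 = 9*2 - 9 = 9, d_4 = (117 - 9^2)/9 = 36/9 = 4, a_4 = floor((10 + 9)/4) = 4.
  m_5 = 4*4 - 9 = 7, d_5 = (117 - 7^2)/4 = 68/4 = 17, a_5 = floor((10 + 7)/17) = 1.
  m_6 = 17*1 - 7 = 10, d_6 = (117 - 10^2)/17 = 17/17 = 1, a_6 = floor((10 + 10)/1) = 20.
  m_7 = 1*20 - 10 = 10, d_7 = (117 - 10^2)/1 = 17/1 = 17: (m_7, d_7) = (m_1, d_1) = (10, 17), so from here the quotients repeat a_1, ..., a_6; the period length is 6.
Hence the expansion of sqrt(117) is a_0 = 10 followed by the repeating block 1, 4, 2, 4, 1, 20 (period 6).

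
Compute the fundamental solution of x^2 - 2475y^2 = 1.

First expand sqrt(2475) as a continued fraction. With x_i = (sqrt(2475) + m_i)/d_i and (m_0, d_0) = (0, 1): a_0 = floor(sqrt(2475)) = 49, since 49^2 = 2401 <= 2475 < 2500 = 50^2.
Iterate m_{i+1} = d_i*a_i - m_i, d_{i+1} = (2475 - m_{i+1}^2)/d_i, a_{i+1} = floor((a_0 + m_{i+1})/d_{i+1}):
  m_1 = 1*49 - 0 = 49, d_1 = (2475 - 49^2)/1 = 74/1 = 74, a_1 = floor((49 + 49)/74) = 1.
  m_2 = 74*1 - 49 = 25, d_2 = (2475 - 25^2)/74 = 1850/74 = 25, a_2 = floor((49 + 25)/25) = 2.
  m_3 = 25*2 - 25 = 25, d_3 = (2475 - 25^2)/25 = 1850/25 = 74, a_3 = floor((49 + 25)/74) = 1.
  m_4 = 74*1 - 25 = 49, d_4 = (2475 - 49^2)/74 = 74/74 = 1, a_4 = floor((49 + 49)/1) = 98.
  m_5 = 1*98 - 49 = 49, d_5 = (2475 - 49^2)/1 = 74/1 = 74: (m_5, d_5) = (m_1, d_1) = (49, 74), so from here the quotients repeat a_1, ..., a_4; the period length is 4.
So sqrt(2475) = [49; (1, 2, 1, 98)] with period length k = 4.
k is even, so the fundamental solution of x^2 - 2475y^2 = 1 is (p_{k-1}, q_{k-1}) = (p_3, q_3); compute convergents through index 3.
Convergents (p_i = a_i*p_{i-1} + p_{i-2}, q_i = a_i*q_{i-1} + q_{i-2} with p_{-2}=0, p_{-1}=1, q_{-2}=1, q_{-1}=0):
  i=0: a_0=49, p_0 = 49*1 + 0 = 49, q_0 = 49*0 + 1 = 1.
  i=1: a_1=1, p_1 = 1*49 + 1 = 50, q_1 = 1*1 + 0 = 1.
  i=2: a_2=2, p_2 = 2*50 + 49 = 149, q_2 = 2*1 + 1 = 3.
  i=3: a_3=1, p_3 = 1*149 + 50 = 199, q_3 = 1*3 + 1 = 4.
Check: 199^2 - 2475*4^2 = 39601 - 39600 = 1, so (x, y) = (199, 4) solves the equation, and by the theorem it is the least positive solution.

(x, y) = (199, 4)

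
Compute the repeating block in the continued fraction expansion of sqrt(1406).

[37; (2, 74)]

Write x_i = (sqrt(1406) + m_i)/d_i with (m_0, d_0) = (0, 1). a_0 = floor(sqrt(1406)) = 37, since 37^2 = 1369 <= 1406 < 1444 = 38^2.
Iterate m_{i+1} = d_i*a_i - m_i, d_{i+1} = (1406 - m_{i+1}^2)/d_i, a_{i+1} = floor((a_0 + m_{i+1})/d_{i+1}):
  m_1 = 1*37 - 0 = 37, d_1 = (1406 - 37^2)/1 = 37/1 = 37, a_1 = floor((37 + 37)/37) = 2.
  m_2 = 37*2 - 37 = 37, d_2 = (1406 - 37^2)/37 = 37/37 = 1, a_2 = floor((37 + 37)/1) = 74.
  m_3 = 1*74 - 37 = 37, d_3 = (1406 - 37^2)/1 = 37/1 = 37: (m_3, d_3) = (m_1, d_1) = (37, 37), so from here the quotients repeat a_1, a_2; the period length is 2.
Hence the expansion of sqrt(1406) is a_0 = 37 followed by the repeating block 2, 74 (period 2).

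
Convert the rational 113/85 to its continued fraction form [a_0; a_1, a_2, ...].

[1; 3, 28]

Run the Euclidean algorithm on 113 and 85; the successive quotients are the partial quotients a_0, a_1, ... (each step inverts the fractional part left over by the previous one):
  113 = 1*85 + 28, so a_0 = 1.
  85 = 3*28 + 1, so a_1 = 3.
  28 = 28*1 + 0, so a_2 = 28.
The remainder reaches 0 after 3 divisions, so the expansion has 3 partial quotients, read off in order.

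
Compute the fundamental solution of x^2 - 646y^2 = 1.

First expand sqrt(646) as a continued fraction. With x_i = (sqrt(646) + m_i)/d_i and (m_0, d_0) = (0, 1): a_0 = floor(sqrt(646)) = 25, since 25^2 = 625 <= 646 < 676 = 26^2.
Iterate m_{i+1} = d_i*a_i - m_i, d_{i+1} = (646 - m_{i+1}^2)/d_i, a_{i+1} = floor((a_0 + m_{i+1})/d_{i+1}):
  m_1 = 1*25 - 0 = 25, d_1 = (646 - 25^2)/1 = 21/1 = 21, a_1 = floor((25 + 25)/21) = 2.
  m_2 = 21*2 - 25 = 17, d_2 = (646 - 17^2)/21 = 357/21 = 17, a_2 = floor((25 + 17)/17) = 2.
  m_3 = 17*2 - 17 = 17, d_3 = (646 - 17^2)/17 = 357/17 = 21, a_3 = floor((25 + 17)/21) = 2.
  m_4 = 21*2 - 17 = 25, d_4 = (646 - 25^2)/21 = 21/21 = 1, a_4 = floor((25 + 25)/1) = 50.
  m_5 = 1*50 - 25 = 25, d_5 = (646 - 25^2)/1 = 21/1 = 21: (m_5, d_5) = (m_1, d_1) = (25, 21), so from here the quotients repeat a_1, ..., a_4; the period length is 4.
So sqrt(646) = [25; (2, 2, 2, 50)] with period length k = 4.
k is even, so the fundamental solution of x^2 - 646y^2 = 1 is (p_{k-1}, q_{k-1}) = (p_3, q_3); compute convergents through index 3.
Convergents (p_i = a_i*p_{i-1} + p_{i-2}, q_i = a_i*q_{i-1} + q_{i-2} with p_{-2}=0, p_{-1}=1, q_{-2}=1, q_{-1}=0):
  i=0: a_0=25, p_0 = 25*1 + 0 = 25, q_0 = 25*0 + 1 = 1.
  i=1: a_1=2, p_1 = 2*25 + 1 = 51, q_1 = 2*1 + 0 = 2.
  i=2: a_2=2, p_2 = 2*51 + 25 = 127, q_2 = 2*2 + 1 = 5.
  i=3: a_3=2, p_3 = 2*127 + 51 = 305, q_3 = 2*5 + 2 = 12.
Check: 305^2 - 646*12^2 = 93025 - 93024 = 1, so (x, y) = (305, 12) solves the equation, and by the theorem it is the least positive solution.

(x, y) = (305, 12)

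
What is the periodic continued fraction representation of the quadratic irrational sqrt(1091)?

Write x_i = (sqrt(1091) + m_i)/d_i with (m_0, d_0) = (0, 1). a_0 = floor(sqrt(1091)) = 33, since 33^2 = 1089 <= 1091 < 1156 = 34^2.
Iterate m_{i+1} = d_i*a_i - m_i, d_{i+1} = (1091 - m_{i+1}^2)/d_i, a_{i+1} = floor((a_0 + m_{i+1})/d_{i+1}):
  m_1 = 1*33 - 0 = 33, d_1 = (1091 - 33^2)/1 = 2/1 = 2, a_1 = floor((33 + 33)/2) = 33.
  m_2 = 2*33 - 33 = 33, d_2 = (1091 - 33^2)/2 = 2/2 = 1, a_2 = floor((33 + 33)/1) = 66.
  m_3 = 1*66 - 33 = 33, d_3 = (1091 - 33^2)/1 = 2/1 = 2: (m_3, d_3) = (m_1, d_1) = (33, 2), so from here the quotients repeat a_1, a_2; the period length is 2.
Hence the expansion of sqrt(1091) is a_0 = 33 followed by the repeating block 33, 66 (period 2).

[33; (33, 66)]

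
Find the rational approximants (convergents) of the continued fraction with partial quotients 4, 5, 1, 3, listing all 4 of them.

Using the convergent recurrence p_i = a_i*p_{i-1} + p_{i-2}, q_i = a_i*q_{i-1} + q_{i-2} with p_{-2}=0, p_{-1}=1, q_{-2}=1, q_{-1}=0:
  i=0: a_0=4, p_0 = 4*1 + 0 = 4, q_0 = 4*0 + 1 = 1.
  i=1: a_1=5, p_1 = 5*4 + 1 = 21, q_1 = 5*1 + 0 = 5.
  i=2: a_2=1, p_2 = 1*21 + 4 = 25, q_2 = 1*5 + 1 = 6.
  i=3: a_3=3, p_3 = 3*25 + 21 = 96, q_3 = 3*6 + 5 = 23.

4/1, 21/5, 25/6, 96/23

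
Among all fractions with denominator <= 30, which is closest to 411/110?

71/19

Expand x = 411/110 as a continued fraction with the Euclidean algorithm:
  411 = 3*110 + 81, so a_0 = 3.
  110 = 1*81 + 29, so a_1 = 1.
  81 = 2*29 + 23, so a_2 = 2.
  29 = 1*23 + 6, so a_3 = 1.
  23 = 3*6 + 5, so a_4 = 3.
  6 = 1*5 + 1, so a_5 = 1.
  5 = 5*1 + 0, so a_6 = 5.
so x = [3; 1, 2, 1, 3, 1, 5].
Convergents (p_i = a_i*p_{i-1} + p_{i-2}, q_i = a_i*q_{i-1} + q_{i-2} with p_{-2}=0, p_{-1}=1, q_{-2}=1, q_{-1}=0), until the denominator exceeds 30:
  i=0: a_0=3, p_0 = 3*1 + 0 = 3, q_0 = 3*0 + 1 = 1.
  i=1: a_1=1, p_1 = 1*3 + 1 = 4, q_1 = 1*1 + 0 = 1.
  i=2: a_2=2, p_2 = 2*4 + 3 = 11, q_2 = 2*1 + 1 = 3.
  i=3: a_3=1, p_3 = 1*11 + 4 = 15, q_3 = 1*3 + 1 = 4.
  i=4: a_4=3, p_4 = 3*15 + 11 = 56, q_4 = 3*4 + 3 = 15.
  i=5: a_5=1, p_5 = 1*56 + 15 = 71, q_5 = 1*15 + 4 = 19.
  i=6: a_6=5, p_6 = 5*71 + 56 = 411, q_6 = 5*19 + 15 = 110.
q_6 = 110 > 30, so the last convergent with denominator <= 30 is p_5/q_5 = 71/19.
The closest fraction with denominator <= 30 is either p_5/q_5 or the intermediate fraction (k*p_5 + p_4)/(k*q_5 + q_4) with the largest k >= 1 whose denominator stays <= 30; these approach x as k grows, and every other convergent or intermediate fraction in range is farther away.
Largest k: floor((30 - q_4)/q_5) = floor((30 - 15)/19) = 0.
Since k = 0, no intermediate fraction beyond p_5/q_5 has denominator <= 30, so the convergent 71/19 is the closest (its error is |411*19 - 71*110|/(110*19) = 1/2090).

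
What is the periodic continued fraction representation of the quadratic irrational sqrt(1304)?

Write x_i = (sqrt(1304) + m_i)/d_i with (m_0, d_0) = (0, 1). a_0 = floor(sqrt(1304)) = 36, since 36^2 = 1296 <= 1304 < 1369 = 37^2.
Iterate m_{i+1} = d_i*a_i - m_i, d_{i+1} = (1304 - m_{i+1}^2)/d_i, a_{i+1} = floor((a_0 + m_{i+1})/d_{i+1}):
  m_1 = 1*36 - 0 = 36, d_1 = (1304 - 36^2)/1 = 8/1 = 8, a_1 = floor((36 + 36)/8) = 9.
  m_2 = 8*9 - 36 = 36, d_2 = (1304 - 36^2)/8 = 8/8 = 1, a_2 = floor((36 + 36)/1) = 72.
  m_3 = 1*72 - 36 = 36, d_3 = (1304 - 36^2)/1 = 8/1 = 8: (m_3, d_3) = (m_1, d_1) = (36, 8), so from here the quotients repeat a_1, a_2; the period length is 2.
Hence the expansion of sqrt(1304) is a_0 = 36 followed by the repeating block 9, 72 (period 2).

[36; (9, 72)]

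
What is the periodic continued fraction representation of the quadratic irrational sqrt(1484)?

Write x_i = (sqrt(1484) + m_i)/d_i with (m_0, d_0) = (0, 1). a_0 = floor(sqrt(1484)) = 38, since 38^2 = 1444 <= 1484 < 1521 = 39^2.
Iterate m_{i+1} = d_i*a_i - m_i, d_{i+1} = (1484 - m_{i+1}^2)/d_i, a_{i+1} = floor((a_0 + m_{i+1})/d_{i+1}):
  m_1 = 1*38 - 0 = 38, d_1 = (1484 - 38^2)/1 = 40/1 = 40, a_1 = floor((38 + 38)/40) = 1.
  m_2 = 40*1 - 38 = 2, d_2 = (1484 - 2^2)/40 = 1480/40 = 37, a_2 = floor((38 + 2)/37) = 1.
  m_3 = 37*1 - 2 = 35, d_3 = (1484 - 35^2)/37 = 259/37 = 7, a_3 = floor((38 + 35)/7) = 10.
  m_4 = 7*10 - 35 = 35, d_4 = (1484 - 35^2)/7 = 259/7 = 37, a_4 = floor((38 + 35)/37) = 1.
  m_5 = 37*1 - 35 = 2, d_5 = (1484 - 2^2)/37 = 1480/37 = 40, a_5 = floor((38 + 2)/40) = 1.
  m_6 = 40*1 - 2 = 38, d_6 = (1484 - 38^2)/40 = 40/40 = 1, a_6 = floor((38 + 38)/1) = 76.
  m_7 = 1*76 - 38 = 38, d_7 = (1484 - 38^2)/1 = 40/1 = 40: (m_7, d_7) = (m_1, d_1) = (38, 40), so from here the quotients repeat a_1, ..., a_6; the period length is 6.
Hence the expansion of sqrt(1484) is a_0 = 38 followed by the repeating block 1, 1, 10, 1, 1, 76 (period 6).

[38; (1, 1, 10, 1, 1, 76)]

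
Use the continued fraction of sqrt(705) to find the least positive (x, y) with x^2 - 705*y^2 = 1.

First expand sqrt(705) as a continued fraction. With x_i = (sqrt(705) + m_i)/d_i and (m_0, d_0) = (0, 1): a_0 = floor(sqrt(705)) = 26, since 26^2 = 676 <= 705 < 729 = 27^2.
Iterate m_{i+1} = d_i*a_i - m_i, d_{i+1} = (705 - m_{i+1}^2)/d_i, a_{i+1} = floor((a_0 + m_{i+1})/d_{i+1}):
  m_1 = 1*26 - 0 = 26, d_1 = (705 - 26^2)/1 = 29/1 = 29, a_1 = floor((26 + 26)/29) = 1.
  m_2 = 29*1 - 26 = 3, d_2 = (705 - 3^2)/29 = 696/29 = 24, a_2 = floor((26 + 3)/24) = 1.
  m_3 = 24*1 - 3 = 21, d_3 = (705 - 21^2)/24 = 264/24 = 11, a_3 = floor((26 + 21)/11) = 4.
  m_4 = 11*4 - 21 = 23, d_4 = (705 - 23^2)/11 = 176/11 = 16, a_4 = floor((26 + 23)/16) = 3.
  m_5 = 16*3 - 23 = 25, d_5 = (705 - 25^2)/16 = 80/16 = 5, a_5 = floor((26 + 25)/5) = 10.
  m_6 = 5*10 - 25 = 25, d_6 = (705 - 25^2)/5 = 80/5 = 16, a_6 = floor((26 + 25)/16) = 3.
  m_7 = 16*3 - 25 = 23, d_7 = (705 - 23^2)/16 = 176/16 = 11, a_7 = floor((26 + 23)/11) = 4.
  m_8 = 11*4 - 23 = 21, d_8 = (705 - 21^2)/11 = 264/11 = 24, a_8 = floor((26 + 21)/24) = 1.
  m_9 = 24*1 - 21 = 3, d_9 = (705 - 3^2)/24 = 696/24 = 29, a_9 = floor((26 + 3)/29) = 1.
  m_10 = 29*1 - 3 = 26, d_10 = (705 - 26^2)/29 = 29/29 = 1, a_10 = floor((26 + 26)/1) = 52.
  m_11 = 1*52 - 26 = 26, d_11 = (705 - 26^2)/1 = 29/1 = 29: (m_11, d_11) = (m_1, d_1) = (26, 29), so from here the quotients repeat a_1, ..., a_10; the period length is 10.
So sqrt(705) = [26; (1, 1, 4, 3, 10, 3, 4, 1, 1, 52)] with period length k = 10.
k is even, so the fundamental solution of x^2 - 705y^2 = 1 is (p_{k-1}, q_{k-1}) = (p_9, q_9); compute convergents through index 9.
Convergents (p_i = a_i*p_{i-1} + p_{i-2}, q_i = a_i*q_{i-1} + q_{i-2} with p_{-2}=0, p_{-1}=1, q_{-2}=1, q_{-1}=0):
  i=0: a_0=26, p_0 = 26*1 + 0 = 26, q_0 = 26*0 + 1 = 1.
  i=1: a_1=1, p_1 = 1*26 + 1 = 27, q_1 = 1*1 + 0 = 1.
  i=2: a_2=1, p_2 = 1*27 + 26 = 53, q_2 = 1*1 + 1 = 2.
  i=3: a_3=4, p_3 = 4*53 + 27 = 239, q_3 = 4*2 + 1 = 9.
  i=4: a_4=3, p_4 = 3*239 + 53 = 770, q_4 = 3*9 + 2 = 29.
  i=5: a_5=10, p_5 = 10*770 + 239 = 7939, q_5 = 10*29 + 9 = 299.
  i=6: a_6=3, p_6 = 3*7939 + 770 = 24587, q_6 = 3*299 + 29 = 926.
  i=7: a_7=4, p_7 = 4*24587 + 7939 = 106287, q_7 = 4*926 + 299 = 4003.
  i=8: a_8=1, p_8 = 1*106287 + 24587 = 130874, q_8 = 1*4003 + 926 = 4929.
  i=9: a_9=1, p_9 = 1*130874 + 106287 = 237161, q_9 = 1*4929 + 4003 = 8932.
Check: 237161^2 - 705*8932^2 = 56245339921 - 56245339920 = 1, so (x, y) = (237161, 8932) solves the equation, and by the theorem it is the least positive solution.

(x, y) = (237161, 8932)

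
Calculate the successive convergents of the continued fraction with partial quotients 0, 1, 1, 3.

0/1, 1/1, 1/2, 4/7

Using the convergent recurrence p_i = a_i*p_{i-1} + p_{i-2}, q_i = a_i*q_{i-1} + q_{i-2} with p_{-2}=0, p_{-1}=1, q_{-2}=1, q_{-1}=0:
  i=0: a_0=0, p_0 = 0*1 + 0 = 0, q_0 = 0*0 + 1 = 1.
  i=1: a_1=1, p_1 = 1*0 + 1 = 1, q_1 = 1*1 + 0 = 1.
  i=2: a_2=1, p_2 = 1*1 + 0 = 1, q_2 = 1*1 + 1 = 2.
  i=3: a_3=3, p_3 = 3*1 + 1 = 4, q_3 = 3*2 + 1 = 7.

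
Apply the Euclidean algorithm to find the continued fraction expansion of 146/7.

Run the Euclidean algorithm on 146 and 7; the successive quotients are the partial quotients a_0, a_1, ... (each step inverts the fractional part left over by the previous one):
  146 = 20*7 + 6, so a_0 = 20.
  7 = 1*6 + 1, so a_1 = 1.
  6 = 6*1 + 0, so a_2 = 6.
The remainder reaches 0 after 3 divisions, so the expansion has 3 partial quotients, read off in order.

[20; 1, 6]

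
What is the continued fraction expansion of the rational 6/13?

[0; 2, 6]

Run the Euclidean algorithm on 6 and 13; the successive quotients are the partial quotients a_0, a_1, ... (each step inverts the fractional part left over by the previous one):
  6 = 0*13 + 6, so a_0 = 0.
  13 = 2*6 + 1, so a_1 = 2.
  6 = 6*1 + 0, so a_2 = 6.
The remainder reaches 0 after 3 divisions, so the expansion has 3 partial quotients, read off in order.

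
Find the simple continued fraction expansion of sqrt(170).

[13; (26)]

Write x_i = (sqrt(170) + m_i)/d_i with (m_0, d_0) = (0, 1). a_0 = floor(sqrt(170)) = 13, since 13^2 = 169 <= 170 < 196 = 14^2.
Iterate m_{i+1} = d_i*a_i - m_i, d_{i+1} = (170 - m_{i+1}^2)/d_i, a_{i+1} = floor((a_0 + m_{i+1})/d_{i+1}):
  m_1 = 1*13 - 0 = 13, d_1 = (170 - 13^2)/1 = 1/1 = 1, a_1 = floor((13 + 13)/1) = 26.
  m_2 = 1*26 - 13 = 13, d_2 = (170 - 13^2)/1 = 1/1 = 1: (m_2, d_2) = (m_1, d_1) = (13, 1), so from here the quotient a_1 repeats; the period length is 1.
Hence the expansion of sqrt(170) is a_0 = 13 followed by the repeating block 26 (period 1).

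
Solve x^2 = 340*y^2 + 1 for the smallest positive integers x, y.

(x, y) = (285769, 15498)

First expand sqrt(340) as a continued fraction. With x_i = (sqrt(340) + m_i)/d_i and (m_0, d_0) = (0, 1): a_0 = floor(sqrt(340)) = 18, since 18^2 = 324 <= 340 < 361 = 19^2.
Iterate m_{i+1} = d_i*a_i - m_i, d_{i+1} = (340 - m_{i+1}^2)/d_i, a_{i+1} = floor((a_0 + m_{i+1})/d_{i+1}):
  m_1 = 1*18 - 0 = 18, d_1 = (340 - 18^2)/1 = 16/1 = 16, a_1 = floor((18 + 18)/16) = 2.
  m_2 = 16*2 - 18 = 14, d_2 = (340 - 14^2)/16 = 144/16 = 9, a_2 = floor((18 + 14)/9) = 3.
  m_3 = 9*3 - 14 = 13, d_3 = (340 - 13^2)/9 = 171/9 = 19, a_3 = floor((18 + 13)/19) = 1.
  m_4 = 19*1 - 13 = 6, d_4 = (340 - 6^2)/19 = 304/19 = 16, a_4 = floor((18 + 6)/16) = 1.
  m_5 = 16*1 - 6 = 10, d_5 = (340 - 10^2)/16 = 240/16 = 15, a_5 = floor((18 + 10)/15) = 1.
  m_6 = 15*1 - 10 = 5, d_6 = (340 - 5^2)/15 = 315/15 = 21, a_6 = floor((18 + 5)/21) = 1.
  m_7 = 21*1 - 5 = 16, d_7 = (340 - 16^2)/21 = 84/21 = 4, a_7 = floor((18 + 16)/4) = 8.
  m_8 = 4*8 - 16 = 16, d_8 = (340 - 16^2)/4 = 84/4 = 21, a_8 = floor((18 + 16)/21) = 1.
  m_9 = 21*1 - 16 = 5, d_9 = (340 - 5^2)/21 = 315/21 = 15, a_9 = floor((18 + 5)/15) = 1.
  m_10 = 15*1 - 5 = 10, d_10 = (340 - 10^2)/15 = 240/15 = 16, a_10 = floor((18 + 10)/16) = 1.
  m_11 = 16*1 - 10 = 6, d_11 = (340 - 6^2)/16 = 304/16 = 19, a_11 = floor((18 + 6)/19) = 1.
  m_12 = 19*1 - 6 = 13, d_12 = (340 - 13^2)/19 = 171/19 = 9, a_12 = floor((18 + 13)/9) = 3.
  m_13 = 9*3 - 13 = 14, d_13 = (340 - 14^2)/9 = 144/9 = 16, a_13 = floor((18 + 14)/16) = 2.
  m_14 = 16*2 - 14 = 18, d_14 = (340 - 18^2)/16 = 16/16 = 1, a_14 = floor((18 + 18)/1) = 36.
  m_15 = 1*36 - 18 = 18, d_15 = (340 - 18^2)/1 = 16/1 = 16: (m_15, d_15) = (m_1, d_1) = (18, 16), so from here the quotients repeat a_1, ..., a_14; the period length is 14.
So sqrt(340) = [18; (2, 3, 1, 1, 1, 1, 8, 1, 1, 1, 1, 3, 2, 36)] with period length k = 14.
k is even, so the fundamental solution of x^2 - 340y^2 = 1 is (p_{k-1}, q_{k-1}) = (p_13, q_13); compute convergents through index 13.
Convergents (p_i = a_i*p_{i-1} + p_{i-2}, q_i = a_i*q_{i-1} + q_{i-2} with p_{-2}=0, p_{-1}=1, q_{-2}=1, q_{-1}=0):
  i=0: a_0=18, p_0 = 18*1 + 0 = 18, q_0 = 18*0 + 1 = 1.
  i=1: a_1=2, p_1 = 2*18 + 1 = 37, q_1 = 2*1 + 0 = 2.
  i=2: a_2=3, p_2 = 3*37 + 18 = 129, q_2 = 3*2 + 1 = 7.
  i=3: a_3=1, p_3 = 1*129 + 37 = 166, q_3 = 1*7 + 2 = 9.
  i=4: a_4=1, p_4 = 1*166 + 129 = 295, q_4 = 1*9 + 7 = 16.
  i=5: a_5=1, p_5 = 1*295 + 166 = 461, q_5 = 1*16 + 9 = 25.
  i=6: a_6=1, p_6 = 1*461 + 295 = 756, q_6 = 1*25 + 16 = 41.
  i=7: a_7=8, p_7 = 8*756 + 461 = 6509, q_7 = 8*41 + 25 = 353.
  i=8: a_8=1, p_8 = 1*6509 + 756 = 7265, q_8 = 1*353 + 41 = 394.
  i=9: a_9=1, p_9 = 1*7265 + 6509 = 13774, q_9 = 1*394 + 353 = 747.
  i=10: a_10=1, p_10 = 1*13774 + 7265 = 21039, q_10 = 1*747 + 394 = 1141.
  i=11: a_11=1, p_11 = 1*21039 + 13774 = 34813, q_11 = 1*1141 + 747 = 1888.
  i=12: a_12=3, p_12 = 3*34813 + 21039 = 125478, q_12 = 3*1888 + 1141 = 6805.
  i=13: a_13=2, p_13 = 2*125478 + 34813 = 285769, q_13 = 2*6805 + 1888 = 15498.
Check: 285769^2 - 340*15498^2 = 81663921361 - 81663921360 = 1, so (x, y) = (285769, 15498) solves the equation, and by the theorem it is the least positive solution.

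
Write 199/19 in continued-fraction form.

Run the Euclidean algorithm on 199 and 19; the successive quotients are the partial quotients a_0, a_1, ... (each step inverts the fractional part left over by the previous one):
  199 = 10*19 + 9, so a_0 = 10.
  19 = 2*9 + 1, so a_1 = 2.
  9 = 9*1 + 0, so a_2 = 9.
The remainder reaches 0 after 3 divisions, so the expansion has 3 partial quotients, read off in order.

[10; 2, 9]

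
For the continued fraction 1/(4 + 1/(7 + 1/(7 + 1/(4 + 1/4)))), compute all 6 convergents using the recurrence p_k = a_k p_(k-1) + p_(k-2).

0/1, 1/4, 7/29, 50/207, 207/857, 878/3635

Using the convergent recurrence p_i = a_i*p_{i-1} + p_{i-2}, q_i = a_i*q_{i-1} + q_{i-2} with p_{-2}=0, p_{-1}=1, q_{-2}=1, q_{-1}=0:
  i=0: a_0=0, p_0 = 0*1 + 0 = 0, q_0 = 0*0 + 1 = 1.
  i=1: a_1=4, p_1 = 4*0 + 1 = 1, q_1 = 4*1 + 0 = 4.
  i=2: a_2=7, p_2 = 7*1 + 0 = 7, q_2 = 7*4 + 1 = 29.
  i=3: a_3=7, p_3 = 7*7 + 1 = 50, q_3 = 7*29 + 4 = 207.
  i=4: a_4=4, p_4 = 4*50 + 7 = 207, q_4 = 4*207 + 29 = 857.
  i=5: a_5=4, p_5 = 4*207 + 50 = 878, q_5 = 4*857 + 207 = 3635.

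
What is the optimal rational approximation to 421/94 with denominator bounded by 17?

Expand x = 421/94 as a continued fraction with the Euclidean algorithm:
  421 = 4*94 + 45, so a_0 = 4.
  94 = 2*45 + 4, so a_1 = 2.
  45 = 11*4 + 1, so a_2 = 11.
  4 = 4*1 + 0, so a_3 = 4.
so x = [4; 2, 11, 4].
Convergents (p_i = a_i*p_{i-1} + p_{i-2}, q_i = a_i*q_{i-1} + q_{i-2} with p_{-2}=0, p_{-1}=1, q_{-2}=1, q_{-1}=0), until the denominator exceeds 17:
  i=0: a_0=4, p_0 = 4*1 + 0 = 4, q_0 = 4*0 + 1 = 1.
  i=1: a_1=2, p_1 = 2*4 + 1 = 9, q_1 = 2*1 + 0 = 2.
  i=2: a_2=11, p_2 = 11*9 + 4 = 103, q_2 = 11*2 + 1 = 23.
q_2 = 23 > 17, so the last convergent with denominator <= 17 is p_1/q_1 = 9/2.
The closest fraction with denominator <= 17 is either p_1/q_1 or the intermediate fraction (k*p_1 + p_0)/(k*q_1 + q_0) with the largest k >= 1 whose denominator stays <= 17; these approach x as k grows, and every other convergent or intermediate fraction in range is farther away.
Largest k: floor((17 - q_0)/q_1) = floor((17 - 1)/2) = 8.
That gives (8*9 + 4)/(8*2 + 1) = 76/17.
Compare the errors: |x - 9/2| = |421*2 - 9*94|/(94*2) = 4/188, and |x - 76/17| = |421*17 - 76*94|/(94*17) = 13/1598.
Cross-multiplying, 13*188 = 2444 < 6392 = 4*1598, so 13/1598 is smaller: the intermediate fraction 76/17 is closer to x than 9/2.

76/17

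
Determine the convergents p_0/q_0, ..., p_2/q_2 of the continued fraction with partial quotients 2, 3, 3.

Using the convergent recurrence p_i = a_i*p_{i-1} + p_{i-2}, q_i = a_i*q_{i-1} + q_{i-2} with p_{-2}=0, p_{-1}=1, q_{-2}=1, q_{-1}=0:
  i=0: a_0=2, p_0 = 2*1 + 0 = 2, q_0 = 2*0 + 1 = 1.
  i=1: a_1=3, p_1 = 3*2 + 1 = 7, q_1 = 3*1 + 0 = 3.
  i=2: a_2=3, p_2 = 3*7 + 2 = 23, q_2 = 3*3 + 1 = 10.

2/1, 7/3, 23/10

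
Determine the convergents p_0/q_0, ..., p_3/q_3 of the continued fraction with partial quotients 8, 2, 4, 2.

Using the convergent recurrence p_i = a_i*p_{i-1} + p_{i-2}, q_i = a_i*q_{i-1} + q_{i-2} with p_{-2}=0, p_{-1}=1, q_{-2}=1, q_{-1}=0:
  i=0: a_0=8, p_0 = 8*1 + 0 = 8, q_0 = 8*0 + 1 = 1.
  i=1: a_1=2, p_1 = 2*8 + 1 = 17, q_1 = 2*1 + 0 = 2.
  i=2: a_2=4, p_2 = 4*17 + 8 = 76, q_2 = 4*2 + 1 = 9.
  i=3: a_3=2, p_3 = 2*76 + 17 = 169, q_3 = 2*9 + 2 = 20.

8/1, 17/2, 76/9, 169/20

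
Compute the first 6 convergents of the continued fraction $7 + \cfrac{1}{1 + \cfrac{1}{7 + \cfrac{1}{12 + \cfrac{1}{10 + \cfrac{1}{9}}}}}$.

7/1, 8/1, 63/8, 764/97, 7703/978, 70091/8899

Using the convergent recurrence p_i = a_i*p_{i-1} + p_{i-2}, q_i = a_i*q_{i-1} + q_{i-2} with p_{-2}=0, p_{-1}=1, q_{-2}=1, q_{-1}=0:
  i=0: a_0=7, p_0 = 7*1 + 0 = 7, q_0 = 7*0 + 1 = 1.
  i=1: a_1=1, p_1 = 1*7 + 1 = 8, q_1 = 1*1 + 0 = 1.
  i=2: a_2=7, p_2 = 7*8 + 7 = 63, q_2 = 7*1 + 1 = 8.
  i=3: a_3=12, p_3 = 12*63 + 8 = 764, q_3 = 12*8 + 1 = 97.
  i=4: a_4=10, p_4 = 10*764 + 63 = 7703, q_4 = 10*97 + 8 = 978.
  i=5: a_5=9, p_5 = 9*7703 + 764 = 70091, q_5 = 9*978 + 97 = 8899.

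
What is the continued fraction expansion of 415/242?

[1; 1, 2, 1, 1, 34]

Run the Euclidean algorithm on 415 and 242; the successive quotients are the partial quotients a_0, a_1, ... (each step inverts the fractional part left over by the previous one):
  415 = 1*242 + 173, so a_0 = 1.
  242 = 1*173 + 69, so a_1 = 1.
  173 = 2*69 + 35, so a_2 = 2.
  69 = 1*35 + 34, so a_3 = 1.
  35 = 1*34 + 1, so a_4 = 1.
  34 = 34*1 + 0, so a_5 = 34.
The remainder reaches 0 after 6 divisions, so the expansion has 6 partial quotients, read off in order.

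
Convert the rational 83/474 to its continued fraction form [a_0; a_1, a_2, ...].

[0; 5, 1, 2, 2, 5, 2]

Run the Euclidean algorithm on 83 and 474; the successive quotients are the partial quotients a_0, a_1, ... (each step inverts the fractional part left over by the previous one):
  83 = 0*474 + 83, so a_0 = 0.
  474 = 5*83 + 59, so a_1 = 5.
  83 = 1*59 + 24, so a_2 = 1.
  59 = 2*24 + 11, so a_3 = 2.
  24 = 2*11 + 2, so a_4 = 2.
  11 = 5*2 + 1, so a_5 = 5.
  2 = 2*1 + 0, so a_6 = 2.
The remainder reaches 0 after 7 divisions, so the expansion has 7 partial quotients, read off in order.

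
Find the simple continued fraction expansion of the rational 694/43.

Run the Euclidean algorithm on 694 and 43; the successive quotients are the partial quotients a_0, a_1, ... (each step inverts the fractional part left over by the previous one):
  694 = 16*43 + 6, so a_0 = 16.
  43 = 7*6 + 1, so a_1 = 7.
  6 = 6*1 + 0, so a_2 = 6.
The remainder reaches 0 after 3 divisions, so the expansion has 3 partial quotients, read off in order.

[16; 7, 6]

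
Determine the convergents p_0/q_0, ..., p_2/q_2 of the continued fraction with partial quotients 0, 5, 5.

Using the convergent recurrence p_i = a_i*p_{i-1} + p_{i-2}, q_i = a_i*q_{i-1} + q_{i-2} with p_{-2}=0, p_{-1}=1, q_{-2}=1, q_{-1}=0:
  i=0: a_0=0, p_0 = 0*1 + 0 = 0, q_0 = 0*0 + 1 = 1.
  i=1: a_1=5, p_1 = 5*0 + 1 = 1, q_1 = 5*1 + 0 = 5.
  i=2: a_2=5, p_2 = 5*1 + 0 = 5, q_2 = 5*5 + 1 = 26.

0/1, 1/5, 5/26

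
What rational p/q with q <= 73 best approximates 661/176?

169/45

Expand x = 661/176 as a continued fraction with the Euclidean algorithm:
  661 = 3*176 + 133, so a_0 = 3.
  176 = 1*133 + 43, so a_1 = 1.
  133 = 3*43 + 4, so a_2 = 3.
  43 = 10*4 + 3, so a_3 = 10.
  4 = 1*3 + 1, so a_4 = 1.
  3 = 3*1 + 0, so a_5 = 3.
so x = [3; 1, 3, 10, 1, 3].
Convergents (p_i = a_i*p_{i-1} + p_{i-2}, q_i = a_i*q_{i-1} + q_{i-2} with p_{-2}=0, p_{-1}=1, q_{-2}=1, q_{-1}=0), until the denominator exceeds 73:
  i=0: a_0=3, p_0 = 3*1 + 0 = 3, q_0 = 3*0 + 1 = 1.
  i=1: a_1=1, p_1 = 1*3 + 1 = 4, q_1 = 1*1 + 0 = 1.
  i=2: a_2=3, p_2 = 3*4 + 3 = 15, q_2 = 3*1 + 1 = 4.
  i=3: a_3=10, p_3 = 10*15 + 4 = 154, q_3 = 10*4 + 1 = 41.
  i=4: a_4=1, p_4 = 1*154 + 15 = 169, q_4 = 1*41 + 4 = 45.
  i=5: a_5=3, p_5 = 3*169 + 154 = 661, q_5 = 3*45 + 41 = 176.
q_5 = 176 > 73, so the last convergent with denominator <= 73 is p_4/q_4 = 169/45.
The closest fraction with denominator <= 73 is either p_4/q_4 or the intermediate fraction (k*p_4 + p_3)/(k*q_4 + q_3) with the largest k >= 1 whose denominator stays <= 73; these approach x as k grows, and every other convergent or intermediate fraction in range is farther away.
Largest k: floor((73 - q_3)/q_4) = floor((73 - 41)/45) = 0.
Since k = 0, no intermediate fraction beyond p_4/q_4 has denominator <= 73, so the convergent 169/45 is the closest (its error is |661*45 - 169*176|/(176*45) = 1/7920).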